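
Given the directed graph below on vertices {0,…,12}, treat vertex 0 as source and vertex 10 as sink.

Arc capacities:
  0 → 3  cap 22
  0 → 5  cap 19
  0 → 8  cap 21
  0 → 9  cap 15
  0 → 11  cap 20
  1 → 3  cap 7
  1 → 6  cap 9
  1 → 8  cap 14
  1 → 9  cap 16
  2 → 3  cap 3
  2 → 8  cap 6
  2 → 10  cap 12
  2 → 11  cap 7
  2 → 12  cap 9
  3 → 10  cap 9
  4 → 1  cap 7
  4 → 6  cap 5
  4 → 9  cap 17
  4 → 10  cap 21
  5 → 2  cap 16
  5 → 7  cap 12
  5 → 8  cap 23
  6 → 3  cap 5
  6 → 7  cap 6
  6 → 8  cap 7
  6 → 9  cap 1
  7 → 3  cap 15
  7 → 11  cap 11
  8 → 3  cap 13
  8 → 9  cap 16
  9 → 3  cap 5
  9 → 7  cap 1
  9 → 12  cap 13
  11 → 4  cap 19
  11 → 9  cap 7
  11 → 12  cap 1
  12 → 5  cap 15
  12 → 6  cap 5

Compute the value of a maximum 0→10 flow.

augment #1: 0→3→10 bottleneck 9, total now 9
augment #2: 0→5→2→10 bottleneck 12, total now 21
augment #3: 0→11→4→10 bottleneck 19, total now 40

Maximum flow value: 40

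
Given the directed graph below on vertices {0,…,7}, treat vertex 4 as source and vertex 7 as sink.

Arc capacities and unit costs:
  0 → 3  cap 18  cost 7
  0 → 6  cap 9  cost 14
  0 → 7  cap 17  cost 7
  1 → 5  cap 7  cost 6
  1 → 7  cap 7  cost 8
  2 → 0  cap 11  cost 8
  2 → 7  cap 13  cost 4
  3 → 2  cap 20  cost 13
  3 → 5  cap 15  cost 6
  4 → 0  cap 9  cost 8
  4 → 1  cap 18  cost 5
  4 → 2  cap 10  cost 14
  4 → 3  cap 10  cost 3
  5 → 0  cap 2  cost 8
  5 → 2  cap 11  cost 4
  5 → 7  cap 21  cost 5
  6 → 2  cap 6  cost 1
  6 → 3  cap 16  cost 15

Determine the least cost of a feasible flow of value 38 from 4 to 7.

shortest-cost path #1: 4→1→7 push 7 @ unit cost 13 (adds 91)
shortest-cost path #2: 4→3→5→7 push 10 @ unit cost 14 (adds 140)
shortest-cost path #3: 4→0→7 push 9 @ unit cost 15 (adds 135)
shortest-cost path #4: 4→1→5→7 push 7 @ unit cost 16 (adds 112)
shortest-cost path #5: 4→2→7 push 5 @ unit cost 18 (adds 90)
total cost = 568

Minimum cost for 38 units: 568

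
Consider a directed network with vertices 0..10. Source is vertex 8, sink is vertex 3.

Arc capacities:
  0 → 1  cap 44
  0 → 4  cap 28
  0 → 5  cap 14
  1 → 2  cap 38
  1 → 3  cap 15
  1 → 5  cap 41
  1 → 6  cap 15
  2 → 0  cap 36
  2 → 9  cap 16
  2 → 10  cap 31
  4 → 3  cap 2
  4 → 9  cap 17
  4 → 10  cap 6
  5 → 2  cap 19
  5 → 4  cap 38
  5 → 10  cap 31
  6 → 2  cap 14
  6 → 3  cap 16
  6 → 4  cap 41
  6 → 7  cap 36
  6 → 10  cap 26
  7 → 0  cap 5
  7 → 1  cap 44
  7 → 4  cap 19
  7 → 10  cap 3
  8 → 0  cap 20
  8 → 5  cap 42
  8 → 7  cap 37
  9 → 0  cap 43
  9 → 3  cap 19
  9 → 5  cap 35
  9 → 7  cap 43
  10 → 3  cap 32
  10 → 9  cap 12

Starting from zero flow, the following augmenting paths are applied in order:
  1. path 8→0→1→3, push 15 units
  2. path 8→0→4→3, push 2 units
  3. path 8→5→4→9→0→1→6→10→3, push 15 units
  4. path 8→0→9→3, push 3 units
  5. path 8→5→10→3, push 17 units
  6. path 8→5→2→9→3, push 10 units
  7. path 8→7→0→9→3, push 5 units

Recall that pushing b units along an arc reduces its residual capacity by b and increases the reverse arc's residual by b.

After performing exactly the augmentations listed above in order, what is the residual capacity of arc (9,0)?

after path 1 (8→0→1→3, push 15): res(9,0)=43
after path 2 (8→0→4→3, push 2): res(9,0)=43
after path 3 (8→5→4→9→0→1→6→10→3, push 15): res(9,0)=28
after path 4 (8→0→9→3, push 3): res(9,0)=31
after path 5 (8→5→10→3, push 17): res(9,0)=31
after path 6 (8→5→2→9→3, push 10): res(9,0)=31
after path 7 (8→7→0→9→3, push 5): res(9,0)=36

Residual capacity of (9,0): 36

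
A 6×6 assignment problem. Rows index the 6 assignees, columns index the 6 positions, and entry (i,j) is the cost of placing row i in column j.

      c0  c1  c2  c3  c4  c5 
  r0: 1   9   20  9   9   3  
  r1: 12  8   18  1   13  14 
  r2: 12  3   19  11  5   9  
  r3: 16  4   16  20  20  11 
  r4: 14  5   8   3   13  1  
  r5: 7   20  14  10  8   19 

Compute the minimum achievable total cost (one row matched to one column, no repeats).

Minimum assignment cost: 26

optimal assignment: row0→col0 (cost 1), row1→col3 (cost 1), row2→col4 (cost 5), row3→col1 (cost 4), row4→col5 (cost 1), row5→col2 (cost 14)
total = 1 + 1 + 5 + 4 + 1 + 14 = 26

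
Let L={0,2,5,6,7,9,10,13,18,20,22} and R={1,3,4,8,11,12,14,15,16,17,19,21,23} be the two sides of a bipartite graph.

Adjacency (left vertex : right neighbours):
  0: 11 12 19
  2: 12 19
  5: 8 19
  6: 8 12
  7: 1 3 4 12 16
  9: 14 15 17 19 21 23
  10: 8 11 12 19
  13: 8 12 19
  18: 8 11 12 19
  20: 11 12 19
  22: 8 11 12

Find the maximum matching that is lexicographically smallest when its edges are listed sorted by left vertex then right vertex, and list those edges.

|M| = 6 (so the lex-smallest maximum matching has 6 edges)
process left vertices in ascending order; for each, take the smallest-labelled available neighbour that still permits 6 edges overall, or leave it unmatched if none does
lex-smallest matching: {0-11, 2-12, 5-8, 7-1, 9-14, 10-19}

Lex-smallest maximum matching: {(0,11), (2,12), (5,8), (7,1), (9,14), (10,19)}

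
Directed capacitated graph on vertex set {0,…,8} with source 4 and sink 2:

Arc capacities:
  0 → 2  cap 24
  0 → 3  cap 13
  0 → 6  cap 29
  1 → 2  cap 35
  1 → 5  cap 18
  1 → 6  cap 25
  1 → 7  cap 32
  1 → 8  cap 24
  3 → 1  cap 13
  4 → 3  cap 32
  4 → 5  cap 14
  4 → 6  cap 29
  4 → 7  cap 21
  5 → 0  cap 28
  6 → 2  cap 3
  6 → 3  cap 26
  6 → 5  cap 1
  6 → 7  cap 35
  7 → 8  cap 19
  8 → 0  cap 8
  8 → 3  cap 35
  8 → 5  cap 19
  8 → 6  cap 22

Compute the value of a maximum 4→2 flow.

Maximum flow value: 40

augment #1: 4→6→2 bottleneck 3, total now 3
augment #2: 4→3→1→2 bottleneck 13, total now 16
augment #3: 4→5→0→2 bottleneck 14, total now 30
augment #4: 4→6→5→0→2 bottleneck 1, total now 31
augment #5: 4→7→8→0→2 bottleneck 8, total now 39
augment #6: 4→7→8→5→0→2 bottleneck 1, total now 40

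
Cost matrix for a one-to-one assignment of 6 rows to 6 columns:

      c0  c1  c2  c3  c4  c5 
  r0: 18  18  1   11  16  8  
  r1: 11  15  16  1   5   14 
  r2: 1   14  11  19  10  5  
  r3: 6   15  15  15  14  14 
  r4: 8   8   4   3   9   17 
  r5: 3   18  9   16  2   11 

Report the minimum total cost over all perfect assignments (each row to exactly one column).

optimal assignment: row0→col2 (cost 1), row1→col3 (cost 1), row2→col5 (cost 5), row3→col0 (cost 6), row4→col1 (cost 8), row5→col4 (cost 2)
total = 1 + 1 + 5 + 6 + 8 + 2 = 23

Minimum assignment cost: 23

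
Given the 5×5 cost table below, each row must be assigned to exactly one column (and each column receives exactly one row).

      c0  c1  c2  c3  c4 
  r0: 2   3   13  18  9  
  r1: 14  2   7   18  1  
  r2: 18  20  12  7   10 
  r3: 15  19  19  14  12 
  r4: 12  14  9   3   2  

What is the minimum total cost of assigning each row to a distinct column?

optimal assignment: row0→col0 (cost 2), row1→col1 (cost 2), row2→col2 (cost 12), row3→col4 (cost 12), row4→col3 (cost 3)
total = 2 + 2 + 12 + 12 + 3 = 31

Minimum assignment cost: 31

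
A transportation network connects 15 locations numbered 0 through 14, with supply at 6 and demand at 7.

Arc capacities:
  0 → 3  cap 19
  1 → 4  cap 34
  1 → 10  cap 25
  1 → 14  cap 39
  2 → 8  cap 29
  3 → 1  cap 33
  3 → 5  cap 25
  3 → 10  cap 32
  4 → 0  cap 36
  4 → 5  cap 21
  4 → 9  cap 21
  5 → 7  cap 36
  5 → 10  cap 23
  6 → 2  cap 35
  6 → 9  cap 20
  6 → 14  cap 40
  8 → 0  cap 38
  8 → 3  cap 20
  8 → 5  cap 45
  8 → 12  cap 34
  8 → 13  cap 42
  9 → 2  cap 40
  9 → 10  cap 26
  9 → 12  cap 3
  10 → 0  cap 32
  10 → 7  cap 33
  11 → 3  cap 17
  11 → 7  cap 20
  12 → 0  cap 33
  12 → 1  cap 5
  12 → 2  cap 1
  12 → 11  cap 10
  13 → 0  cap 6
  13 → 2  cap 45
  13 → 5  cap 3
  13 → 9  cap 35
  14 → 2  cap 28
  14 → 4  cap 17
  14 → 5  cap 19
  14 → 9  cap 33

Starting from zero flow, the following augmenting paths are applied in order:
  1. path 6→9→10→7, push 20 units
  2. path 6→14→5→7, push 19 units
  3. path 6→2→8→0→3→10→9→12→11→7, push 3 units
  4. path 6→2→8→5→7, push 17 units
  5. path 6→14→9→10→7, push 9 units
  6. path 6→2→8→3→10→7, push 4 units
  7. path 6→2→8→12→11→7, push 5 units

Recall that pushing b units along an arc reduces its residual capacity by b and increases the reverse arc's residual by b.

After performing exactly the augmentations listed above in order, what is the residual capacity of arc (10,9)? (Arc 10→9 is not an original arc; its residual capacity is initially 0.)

after path 1 (6→9→10→7, push 20): res(10,9)=20
after path 2 (6→14→5→7, push 19): res(10,9)=20
after path 3 (6→2→8→0→3→10→9→12→11→7, push 3): res(10,9)=17
after path 4 (6→2→8→5→7, push 17): res(10,9)=17
after path 5 (6→14→9→10→7, push 9): res(10,9)=26
after path 6 (6→2→8→3→10→7, push 4): res(10,9)=26
after path 7 (6→2→8→12→11→7, push 5): res(10,9)=26

Residual capacity of (10,9): 26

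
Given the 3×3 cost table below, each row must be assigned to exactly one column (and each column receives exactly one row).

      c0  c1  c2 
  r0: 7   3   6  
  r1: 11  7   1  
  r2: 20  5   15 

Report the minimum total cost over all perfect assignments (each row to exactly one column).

Minimum assignment cost: 13

optimal assignment: row0→col0 (cost 7), row1→col2 (cost 1), row2→col1 (cost 5)
total = 7 + 1 + 5 = 13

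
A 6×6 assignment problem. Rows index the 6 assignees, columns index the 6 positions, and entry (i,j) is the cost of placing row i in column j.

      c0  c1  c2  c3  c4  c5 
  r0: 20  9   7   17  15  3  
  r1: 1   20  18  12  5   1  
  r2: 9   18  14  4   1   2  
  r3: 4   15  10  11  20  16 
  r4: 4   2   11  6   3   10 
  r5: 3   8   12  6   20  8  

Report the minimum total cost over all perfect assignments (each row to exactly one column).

optimal assignment: row0→col2 (cost 7), row1→col5 (cost 1), row2→col4 (cost 1), row3→col0 (cost 4), row4→col1 (cost 2), row5→col3 (cost 6)
total = 7 + 1 + 1 + 4 + 2 + 6 = 21

Minimum assignment cost: 21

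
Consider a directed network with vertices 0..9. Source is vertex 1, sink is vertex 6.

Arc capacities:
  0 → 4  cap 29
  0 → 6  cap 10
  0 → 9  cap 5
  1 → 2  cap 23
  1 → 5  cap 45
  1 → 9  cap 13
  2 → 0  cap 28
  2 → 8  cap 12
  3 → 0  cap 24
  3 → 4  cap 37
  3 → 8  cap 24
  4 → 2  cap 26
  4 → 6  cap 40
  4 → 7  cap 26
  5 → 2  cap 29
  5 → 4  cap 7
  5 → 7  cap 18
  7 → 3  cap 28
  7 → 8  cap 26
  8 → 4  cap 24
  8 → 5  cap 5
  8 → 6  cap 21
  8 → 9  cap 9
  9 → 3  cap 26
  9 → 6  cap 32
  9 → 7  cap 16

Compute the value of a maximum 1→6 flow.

augment #1: 1→9→6 bottleneck 13, total now 13
augment #2: 1→2→0→6 bottleneck 10, total now 23
augment #3: 1→2→8→6 bottleneck 12, total now 35
augment #4: 1→5→4→6 bottleneck 7, total now 42
augment #5: 1→2→0→4→6 bottleneck 1, total now 43
augment #6: 1→5→7→8→6 bottleneck 9, total now 52
augment #7: 1→5→2→0→4→6 bottleneck 17, total now 69
augment #8: 1→5→7→3→4→6 bottleneck 9, total now 78

Maximum flow value: 78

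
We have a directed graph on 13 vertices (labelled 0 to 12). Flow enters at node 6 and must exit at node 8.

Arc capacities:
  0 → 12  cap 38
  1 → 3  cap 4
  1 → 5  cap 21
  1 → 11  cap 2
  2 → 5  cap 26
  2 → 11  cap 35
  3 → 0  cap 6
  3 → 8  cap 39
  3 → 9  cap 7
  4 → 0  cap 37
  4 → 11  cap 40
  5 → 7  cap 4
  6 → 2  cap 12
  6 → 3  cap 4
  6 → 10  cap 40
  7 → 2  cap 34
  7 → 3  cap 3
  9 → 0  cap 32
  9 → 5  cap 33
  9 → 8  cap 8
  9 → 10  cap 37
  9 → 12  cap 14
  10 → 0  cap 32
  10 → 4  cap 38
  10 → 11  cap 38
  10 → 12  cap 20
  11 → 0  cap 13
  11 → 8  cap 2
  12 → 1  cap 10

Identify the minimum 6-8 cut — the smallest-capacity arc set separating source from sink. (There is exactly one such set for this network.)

augment #1: 6→3→8 push 4
augment #2: 6→2→11→8 push 2
augment #3: 6→2→5→7→3→8 push 3
augment #4: 6→10→12→1→3→8 push 4
max flow = 13; residual-reachable set from 6 gives S-side
cut edges (S→T): {(1,3), (6,3), (7,3), (11,8)} total cap 13

Min-cut arcs: {(1,3), (6,3), (7,3), (11,8)} (total capacity 13)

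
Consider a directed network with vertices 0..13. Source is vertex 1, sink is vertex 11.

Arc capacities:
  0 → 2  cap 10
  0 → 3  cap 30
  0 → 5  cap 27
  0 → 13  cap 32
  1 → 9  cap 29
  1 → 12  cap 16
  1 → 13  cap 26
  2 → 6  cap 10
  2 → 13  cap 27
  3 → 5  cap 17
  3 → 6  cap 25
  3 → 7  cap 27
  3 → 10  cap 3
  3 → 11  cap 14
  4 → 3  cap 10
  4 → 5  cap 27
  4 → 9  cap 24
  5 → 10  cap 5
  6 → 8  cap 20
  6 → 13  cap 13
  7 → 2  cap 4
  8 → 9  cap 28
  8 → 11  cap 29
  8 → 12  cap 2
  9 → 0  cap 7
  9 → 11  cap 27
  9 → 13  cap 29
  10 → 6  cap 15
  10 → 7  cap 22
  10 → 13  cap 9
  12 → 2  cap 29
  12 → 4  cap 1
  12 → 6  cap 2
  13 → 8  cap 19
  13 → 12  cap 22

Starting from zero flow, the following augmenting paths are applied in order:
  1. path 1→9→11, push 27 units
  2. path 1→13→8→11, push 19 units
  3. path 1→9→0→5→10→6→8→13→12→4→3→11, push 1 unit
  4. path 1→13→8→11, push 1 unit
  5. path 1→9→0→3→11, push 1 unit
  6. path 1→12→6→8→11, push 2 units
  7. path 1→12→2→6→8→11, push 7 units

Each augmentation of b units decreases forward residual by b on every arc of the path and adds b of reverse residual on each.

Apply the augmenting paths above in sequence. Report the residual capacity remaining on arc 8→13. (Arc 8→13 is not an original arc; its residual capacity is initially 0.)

Residual capacity of (8,13): 19

after path 1 (1→9→11, push 27): res(8,13)=0
after path 2 (1→13→8→11, push 19): res(8,13)=19
after path 3 (1→9→0→5→10→6→8→13→12→4→3→11, push 1): res(8,13)=18
after path 4 (1→13→8→11, push 1): res(8,13)=19
after path 5 (1→9→0→3→11, push 1): res(8,13)=19
after path 6 (1→12→6→8→11, push 2): res(8,13)=19
after path 7 (1→12→2→6→8→11, push 7): res(8,13)=19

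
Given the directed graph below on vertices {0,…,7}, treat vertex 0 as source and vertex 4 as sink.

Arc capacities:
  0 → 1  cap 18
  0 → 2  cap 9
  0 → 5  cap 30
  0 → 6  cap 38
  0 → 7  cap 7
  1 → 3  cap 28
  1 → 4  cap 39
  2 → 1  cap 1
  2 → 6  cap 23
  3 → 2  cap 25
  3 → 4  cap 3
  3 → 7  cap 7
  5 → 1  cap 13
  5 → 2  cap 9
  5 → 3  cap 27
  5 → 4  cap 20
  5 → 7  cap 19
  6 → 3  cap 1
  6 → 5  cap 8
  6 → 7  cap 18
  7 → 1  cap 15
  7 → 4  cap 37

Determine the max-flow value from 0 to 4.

augment #1: 0→1→4 bottleneck 18, total now 18
augment #2: 0→5→4 bottleneck 20, total now 38
augment #3: 0→7→4 bottleneck 7, total now 45
augment #4: 0→2→1→4 bottleneck 1, total now 46
augment #5: 0→5→1→4 bottleneck 10, total now 56
augment #6: 0→6→3→4 bottleneck 1, total now 57
augment #7: 0→6→7→4 bottleneck 18, total now 75
augment #8: 0→6→5→1→4 bottleneck 3, total now 78
augment #9: 0→6→5→3→4 bottleneck 2, total now 80
augment #10: 0→6→5→7→4 bottleneck 3, total now 83

Maximum flow value: 83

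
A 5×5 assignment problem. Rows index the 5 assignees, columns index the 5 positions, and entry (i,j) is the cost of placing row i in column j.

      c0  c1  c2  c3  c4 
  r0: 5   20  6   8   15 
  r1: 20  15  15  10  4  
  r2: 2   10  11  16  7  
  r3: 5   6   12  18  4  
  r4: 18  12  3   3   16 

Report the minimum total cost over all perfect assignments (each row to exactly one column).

Minimum assignment cost: 21

optimal assignment: row0→col2 (cost 6), row1→col4 (cost 4), row2→col0 (cost 2), row3→col1 (cost 6), row4→col3 (cost 3)
total = 6 + 4 + 2 + 6 + 3 = 21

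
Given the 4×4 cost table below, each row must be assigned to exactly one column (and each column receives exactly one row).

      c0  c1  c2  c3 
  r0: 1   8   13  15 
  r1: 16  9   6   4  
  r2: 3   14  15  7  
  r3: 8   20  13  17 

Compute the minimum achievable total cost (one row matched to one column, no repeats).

optimal assignment: row0→col1 (cost 8), row1→col3 (cost 4), row2→col0 (cost 3), row3→col2 (cost 13)
total = 8 + 4 + 3 + 13 = 28

Minimum assignment cost: 28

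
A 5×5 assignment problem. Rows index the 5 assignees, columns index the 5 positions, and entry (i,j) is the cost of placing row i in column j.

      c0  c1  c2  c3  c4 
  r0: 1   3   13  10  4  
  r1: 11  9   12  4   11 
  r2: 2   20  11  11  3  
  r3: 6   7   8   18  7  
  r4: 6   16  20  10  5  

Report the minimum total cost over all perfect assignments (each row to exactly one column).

Minimum assignment cost: 22

optimal assignment: row0→col1 (cost 3), row1→col3 (cost 4), row2→col0 (cost 2), row3→col2 (cost 8), row4→col4 (cost 5)
total = 3 + 4 + 2 + 8 + 5 = 22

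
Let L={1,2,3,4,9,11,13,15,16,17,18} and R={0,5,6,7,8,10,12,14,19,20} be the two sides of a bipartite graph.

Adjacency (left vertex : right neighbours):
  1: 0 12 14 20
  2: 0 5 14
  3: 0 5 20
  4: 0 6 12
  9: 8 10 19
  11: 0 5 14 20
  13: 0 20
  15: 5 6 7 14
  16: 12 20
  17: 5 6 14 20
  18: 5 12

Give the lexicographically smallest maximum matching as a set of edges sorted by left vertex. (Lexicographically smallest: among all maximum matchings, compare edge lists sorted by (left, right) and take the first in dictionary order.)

Lex-smallest maximum matching: {(1,0), (2,5), (3,20), (4,6), (9,8), (11,14), (15,7), (16,12)}

|M| = 8 (so the lex-smallest maximum matching has 8 edges)
process left vertices in ascending order; for each, take the smallest-labelled available neighbour that still permits 8 edges overall, or leave it unmatched if none does
lex-smallest matching: {1-0, 2-5, 3-20, 4-6, 9-8, 11-14, 15-7, 16-12}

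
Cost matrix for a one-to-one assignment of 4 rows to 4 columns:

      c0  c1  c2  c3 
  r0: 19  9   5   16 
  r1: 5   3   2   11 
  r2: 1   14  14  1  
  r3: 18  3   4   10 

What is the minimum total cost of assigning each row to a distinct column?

Minimum assignment cost: 14

optimal assignment: row0→col2 (cost 5), row1→col0 (cost 5), row2→col3 (cost 1), row3→col1 (cost 3)
total = 5 + 5 + 1 + 3 = 14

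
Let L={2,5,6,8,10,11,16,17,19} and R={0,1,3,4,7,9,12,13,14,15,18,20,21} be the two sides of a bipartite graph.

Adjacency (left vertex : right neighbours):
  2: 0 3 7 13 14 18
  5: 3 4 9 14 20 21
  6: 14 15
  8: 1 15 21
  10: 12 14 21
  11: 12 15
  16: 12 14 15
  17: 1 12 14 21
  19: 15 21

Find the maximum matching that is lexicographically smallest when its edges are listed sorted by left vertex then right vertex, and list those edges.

Lex-smallest maximum matching: {(2,0), (5,3), (6,14), (8,1), (10,12), (11,15), (17,21)}

|M| = 7 (so the lex-smallest maximum matching has 7 edges)
process left vertices in ascending order; for each, take the smallest-labelled available neighbour that still permits 7 edges overall, or leave it unmatched if none does
lex-smallest matching: {2-0, 5-3, 6-14, 8-1, 10-12, 11-15, 17-21}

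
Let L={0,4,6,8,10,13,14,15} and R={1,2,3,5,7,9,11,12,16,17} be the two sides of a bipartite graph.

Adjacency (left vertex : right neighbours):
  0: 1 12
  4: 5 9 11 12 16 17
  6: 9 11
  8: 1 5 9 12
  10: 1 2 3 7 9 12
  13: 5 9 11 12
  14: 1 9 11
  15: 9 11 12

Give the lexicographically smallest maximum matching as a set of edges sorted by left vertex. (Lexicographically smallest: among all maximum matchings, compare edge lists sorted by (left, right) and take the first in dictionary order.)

Lex-smallest maximum matching: {(0,1), (4,16), (6,9), (8,5), (10,2), (13,11), (15,12)}

|M| = 7 (so the lex-smallest maximum matching has 7 edges)
process left vertices in ascending order; for each, take the smallest-labelled available neighbour that still permits 7 edges overall, or leave it unmatched if none does
lex-smallest matching: {0-1, 4-16, 6-9, 8-5, 10-2, 13-11, 15-12}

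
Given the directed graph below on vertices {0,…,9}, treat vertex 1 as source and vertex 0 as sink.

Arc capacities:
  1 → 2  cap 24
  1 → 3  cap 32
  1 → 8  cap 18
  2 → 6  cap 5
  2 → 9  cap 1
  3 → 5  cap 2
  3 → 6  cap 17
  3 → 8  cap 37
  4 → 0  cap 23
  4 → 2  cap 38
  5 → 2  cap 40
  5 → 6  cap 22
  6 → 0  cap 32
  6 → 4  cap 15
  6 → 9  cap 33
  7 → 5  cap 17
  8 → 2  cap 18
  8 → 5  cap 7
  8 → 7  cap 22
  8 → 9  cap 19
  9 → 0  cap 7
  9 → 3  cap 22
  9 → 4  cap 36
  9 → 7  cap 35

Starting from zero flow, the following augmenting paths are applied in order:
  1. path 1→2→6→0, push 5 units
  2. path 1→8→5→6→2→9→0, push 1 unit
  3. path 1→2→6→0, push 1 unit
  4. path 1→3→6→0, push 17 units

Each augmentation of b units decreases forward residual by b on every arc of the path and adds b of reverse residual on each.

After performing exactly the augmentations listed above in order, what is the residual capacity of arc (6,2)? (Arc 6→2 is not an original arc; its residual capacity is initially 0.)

after path 1 (1→2→6→0, push 5): res(6,2)=5
after path 2 (1→8→5→6→2→9→0, push 1): res(6,2)=4
after path 3 (1→2→6→0, push 1): res(6,2)=5
after path 4 (1→3→6→0, push 17): res(6,2)=5

Residual capacity of (6,2): 5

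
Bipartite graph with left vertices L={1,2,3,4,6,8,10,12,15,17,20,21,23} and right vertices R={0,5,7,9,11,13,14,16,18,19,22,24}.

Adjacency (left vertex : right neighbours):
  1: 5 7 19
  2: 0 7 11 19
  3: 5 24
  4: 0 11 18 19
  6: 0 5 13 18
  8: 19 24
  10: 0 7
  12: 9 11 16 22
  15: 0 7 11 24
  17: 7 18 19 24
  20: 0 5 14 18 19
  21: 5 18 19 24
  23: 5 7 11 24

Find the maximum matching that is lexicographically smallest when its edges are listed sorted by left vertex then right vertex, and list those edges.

Lex-smallest maximum matching: {(1,5), (2,0), (3,24), (4,11), (6,13), (8,19), (10,7), (12,9), (17,18), (20,14)}

|M| = 10 (so the lex-smallest maximum matching has 10 edges)
process left vertices in ascending order; for each, take the smallest-labelled available neighbour that still permits 10 edges overall, or leave it unmatched if none does
lex-smallest matching: {1-5, 2-0, 3-24, 4-11, 6-13, 8-19, 10-7, 12-9, 17-18, 20-14}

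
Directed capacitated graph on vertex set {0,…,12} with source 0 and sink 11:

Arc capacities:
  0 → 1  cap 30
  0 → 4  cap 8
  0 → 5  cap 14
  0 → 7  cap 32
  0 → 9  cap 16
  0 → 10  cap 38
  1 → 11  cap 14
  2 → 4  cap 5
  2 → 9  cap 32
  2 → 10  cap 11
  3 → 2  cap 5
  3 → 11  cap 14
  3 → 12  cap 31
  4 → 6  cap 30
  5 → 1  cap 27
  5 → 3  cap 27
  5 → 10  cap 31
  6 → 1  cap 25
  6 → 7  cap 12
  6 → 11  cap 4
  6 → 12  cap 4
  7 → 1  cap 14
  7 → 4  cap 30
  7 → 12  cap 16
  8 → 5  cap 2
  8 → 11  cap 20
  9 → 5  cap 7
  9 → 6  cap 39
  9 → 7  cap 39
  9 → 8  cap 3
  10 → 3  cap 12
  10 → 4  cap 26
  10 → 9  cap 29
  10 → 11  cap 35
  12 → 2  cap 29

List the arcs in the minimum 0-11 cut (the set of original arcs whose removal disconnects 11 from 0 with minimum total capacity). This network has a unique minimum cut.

Min-cut arcs: {(1,11), (3,11), (6,11), (9,8), (10,11)} (total capacity 70)

augment #1: 0→1→11 push 14
augment #2: 0→10→11 push 35
augment #3: 0→4→6→11 push 4
augment #4: 0→5→3→11 push 14
augment #5: 0→9→8→11 push 3
max flow = 70; residual-reachable set from 0 gives S-side
cut edges (S→T): {(1,11), (3,11), (6,11), (9,8), (10,11)} total cap 70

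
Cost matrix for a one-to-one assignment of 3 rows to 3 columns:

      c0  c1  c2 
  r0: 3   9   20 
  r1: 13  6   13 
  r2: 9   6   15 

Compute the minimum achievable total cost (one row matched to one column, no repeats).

optimal assignment: row0→col0 (cost 3), row1→col2 (cost 13), row2→col1 (cost 6)
total = 3 + 13 + 6 = 22

Minimum assignment cost: 22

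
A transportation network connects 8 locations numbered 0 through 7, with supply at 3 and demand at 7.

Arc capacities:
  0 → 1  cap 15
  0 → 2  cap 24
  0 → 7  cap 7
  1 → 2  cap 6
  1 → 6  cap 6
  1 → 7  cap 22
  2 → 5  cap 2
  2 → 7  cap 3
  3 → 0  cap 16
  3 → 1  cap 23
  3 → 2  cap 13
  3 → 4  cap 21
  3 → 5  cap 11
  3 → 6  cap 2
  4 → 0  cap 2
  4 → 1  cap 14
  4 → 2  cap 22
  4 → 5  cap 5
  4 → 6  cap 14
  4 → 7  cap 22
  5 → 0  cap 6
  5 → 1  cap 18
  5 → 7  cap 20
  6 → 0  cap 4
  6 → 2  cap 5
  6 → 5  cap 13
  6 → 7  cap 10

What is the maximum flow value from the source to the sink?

Maximum flow value: 74

augment #1: 3→0→7 bottleneck 7, total now 7
augment #2: 3→1→7 bottleneck 22, total now 29
augment #3: 3→2→7 bottleneck 3, total now 32
augment #4: 3→4→7 bottleneck 21, total now 53
augment #5: 3→5→7 bottleneck 11, total now 64
augment #6: 3→6→7 bottleneck 2, total now 66
augment #7: 3→1→6→7 bottleneck 1, total now 67
augment #8: 3→2→5→7 bottleneck 2, total now 69
augment #9: 3→0→1→6→7 bottleneck 5, total now 74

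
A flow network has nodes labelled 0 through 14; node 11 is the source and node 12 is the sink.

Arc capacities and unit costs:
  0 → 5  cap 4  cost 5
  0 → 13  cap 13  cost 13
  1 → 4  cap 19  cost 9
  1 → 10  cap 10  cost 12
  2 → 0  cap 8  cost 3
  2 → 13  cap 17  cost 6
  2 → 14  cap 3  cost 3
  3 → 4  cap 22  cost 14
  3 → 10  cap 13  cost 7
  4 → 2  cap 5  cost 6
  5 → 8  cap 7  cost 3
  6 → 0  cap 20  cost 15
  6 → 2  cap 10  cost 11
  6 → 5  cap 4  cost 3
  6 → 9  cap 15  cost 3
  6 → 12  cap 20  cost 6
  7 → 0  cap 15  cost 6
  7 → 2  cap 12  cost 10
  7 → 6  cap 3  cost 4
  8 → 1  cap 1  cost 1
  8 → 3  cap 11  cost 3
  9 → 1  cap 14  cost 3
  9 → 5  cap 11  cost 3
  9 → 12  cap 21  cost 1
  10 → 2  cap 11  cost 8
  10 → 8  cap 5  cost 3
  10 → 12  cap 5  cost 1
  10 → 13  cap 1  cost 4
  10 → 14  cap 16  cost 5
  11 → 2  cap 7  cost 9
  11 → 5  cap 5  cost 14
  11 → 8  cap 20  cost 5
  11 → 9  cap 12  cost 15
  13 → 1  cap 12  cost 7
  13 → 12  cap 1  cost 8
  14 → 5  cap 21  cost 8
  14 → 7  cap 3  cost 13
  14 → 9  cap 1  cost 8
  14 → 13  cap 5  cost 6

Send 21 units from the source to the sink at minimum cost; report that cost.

shortest-cost path #1: 11→9→12 push 12 @ unit cost 16 (adds 192)
shortest-cost path #2: 11→8→3→10→12 push 5 @ unit cost 16 (adds 80)
shortest-cost path #3: 11→2→14→9→12 push 1 @ unit cost 21 (adds 21)
shortest-cost path #4: 11→2→13→12 push 1 @ unit cost 23 (adds 23)
shortest-cost path #5: 11→2→14→7→6→9→12 push 2 @ unit cost 33 (adds 66)
total cost = 382

Minimum cost for 21 units: 382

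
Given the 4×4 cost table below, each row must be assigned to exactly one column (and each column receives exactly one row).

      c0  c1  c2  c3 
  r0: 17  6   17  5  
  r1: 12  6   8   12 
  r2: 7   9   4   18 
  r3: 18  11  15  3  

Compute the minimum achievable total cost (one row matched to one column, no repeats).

optimal assignment: row0→col1 (cost 6), row1→col2 (cost 8), row2→col0 (cost 7), row3→col3 (cost 3)
total = 6 + 8 + 7 + 3 = 24

Minimum assignment cost: 24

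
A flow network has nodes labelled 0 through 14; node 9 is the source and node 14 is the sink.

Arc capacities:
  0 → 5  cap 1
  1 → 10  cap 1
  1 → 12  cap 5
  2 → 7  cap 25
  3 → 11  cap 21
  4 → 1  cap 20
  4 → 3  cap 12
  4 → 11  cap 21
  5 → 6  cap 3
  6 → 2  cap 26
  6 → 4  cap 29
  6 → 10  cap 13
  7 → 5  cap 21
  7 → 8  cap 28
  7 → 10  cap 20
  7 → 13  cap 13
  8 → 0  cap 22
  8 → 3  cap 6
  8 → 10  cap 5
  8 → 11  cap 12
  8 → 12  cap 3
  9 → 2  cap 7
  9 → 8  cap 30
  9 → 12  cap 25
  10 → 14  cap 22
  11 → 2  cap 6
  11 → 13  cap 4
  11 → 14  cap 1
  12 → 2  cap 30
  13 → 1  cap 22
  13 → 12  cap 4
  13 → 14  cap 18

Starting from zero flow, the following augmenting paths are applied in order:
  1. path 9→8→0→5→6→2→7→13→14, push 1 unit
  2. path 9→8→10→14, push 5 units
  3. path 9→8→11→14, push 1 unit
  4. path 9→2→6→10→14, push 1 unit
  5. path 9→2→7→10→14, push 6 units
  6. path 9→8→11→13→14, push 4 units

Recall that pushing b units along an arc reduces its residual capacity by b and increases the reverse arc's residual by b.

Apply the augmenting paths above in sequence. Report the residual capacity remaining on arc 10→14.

after path 1 (9→8→0→5→6→2→7→13→14, push 1): res(10,14)=22
after path 2 (9→8→10→14, push 5): res(10,14)=17
after path 3 (9→8→11→14, push 1): res(10,14)=17
after path 4 (9→2→6→10→14, push 1): res(10,14)=16
after path 5 (9→2→7→10→14, push 6): res(10,14)=10
after path 6 (9→8→11→13→14, push 4): res(10,14)=10

Residual capacity of (10,14): 10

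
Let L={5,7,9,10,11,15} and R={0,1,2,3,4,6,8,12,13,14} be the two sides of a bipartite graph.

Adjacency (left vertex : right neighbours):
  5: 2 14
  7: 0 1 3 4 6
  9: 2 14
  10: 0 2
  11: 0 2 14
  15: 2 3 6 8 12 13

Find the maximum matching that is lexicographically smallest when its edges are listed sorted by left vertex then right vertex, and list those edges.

|M| = 5 (so the lex-smallest maximum matching has 5 edges)
process left vertices in ascending order; for each, take the smallest-labelled available neighbour that still permits 5 edges overall, or leave it unmatched if none does
lex-smallest matching: {5-2, 7-1, 9-14, 10-0, 15-3}

Lex-smallest maximum matching: {(5,2), (7,1), (9,14), (10,0), (15,3)}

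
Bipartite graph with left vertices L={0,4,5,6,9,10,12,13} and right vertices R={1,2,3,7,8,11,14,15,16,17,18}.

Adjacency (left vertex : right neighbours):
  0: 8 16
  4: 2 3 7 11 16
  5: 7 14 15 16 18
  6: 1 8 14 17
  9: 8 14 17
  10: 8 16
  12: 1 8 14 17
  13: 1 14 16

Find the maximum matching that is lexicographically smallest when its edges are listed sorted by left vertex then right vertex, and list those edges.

Lex-smallest maximum matching: {(0,8), (4,2), (5,7), (6,1), (9,14), (10,16), (12,17)}

|M| = 7 (so the lex-smallest maximum matching has 7 edges)
process left vertices in ascending order; for each, take the smallest-labelled available neighbour that still permits 7 edges overall, or leave it unmatched if none does
lex-smallest matching: {0-8, 4-2, 5-7, 6-1, 9-14, 10-16, 12-17}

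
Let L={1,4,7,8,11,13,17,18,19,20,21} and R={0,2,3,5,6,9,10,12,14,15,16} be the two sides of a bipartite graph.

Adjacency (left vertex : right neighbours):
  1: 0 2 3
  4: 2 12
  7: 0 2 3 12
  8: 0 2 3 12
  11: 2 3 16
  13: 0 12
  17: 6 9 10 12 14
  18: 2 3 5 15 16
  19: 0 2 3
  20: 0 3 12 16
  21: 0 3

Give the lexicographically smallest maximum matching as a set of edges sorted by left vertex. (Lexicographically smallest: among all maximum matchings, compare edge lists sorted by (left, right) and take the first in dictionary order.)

|M| = 7 (so the lex-smallest maximum matching has 7 edges)
process left vertices in ascending order; for each, take the smallest-labelled available neighbour that still permits 7 edges overall, or leave it unmatched if none does
lex-smallest matching: {1-0, 4-2, 7-3, 8-12, 11-16, 17-6, 18-5}

Lex-smallest maximum matching: {(1,0), (4,2), (7,3), (8,12), (11,16), (17,6), (18,5)}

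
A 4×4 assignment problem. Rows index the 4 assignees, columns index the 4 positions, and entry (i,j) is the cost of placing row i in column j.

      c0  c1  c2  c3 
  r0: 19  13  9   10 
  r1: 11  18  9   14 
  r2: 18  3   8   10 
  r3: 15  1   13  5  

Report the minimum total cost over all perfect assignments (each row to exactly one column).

Minimum assignment cost: 28

optimal assignment: row0→col2 (cost 9), row1→col0 (cost 11), row2→col1 (cost 3), row3→col3 (cost 5)
total = 9 + 11 + 3 + 5 = 28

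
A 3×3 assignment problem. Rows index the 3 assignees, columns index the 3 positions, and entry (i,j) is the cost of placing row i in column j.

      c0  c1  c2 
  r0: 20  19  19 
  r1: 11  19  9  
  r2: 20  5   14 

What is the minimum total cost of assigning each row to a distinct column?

optimal assignment: row0→col0 (cost 20), row1→col2 (cost 9), row2→col1 (cost 5)
total = 20 + 9 + 5 = 34

Minimum assignment cost: 34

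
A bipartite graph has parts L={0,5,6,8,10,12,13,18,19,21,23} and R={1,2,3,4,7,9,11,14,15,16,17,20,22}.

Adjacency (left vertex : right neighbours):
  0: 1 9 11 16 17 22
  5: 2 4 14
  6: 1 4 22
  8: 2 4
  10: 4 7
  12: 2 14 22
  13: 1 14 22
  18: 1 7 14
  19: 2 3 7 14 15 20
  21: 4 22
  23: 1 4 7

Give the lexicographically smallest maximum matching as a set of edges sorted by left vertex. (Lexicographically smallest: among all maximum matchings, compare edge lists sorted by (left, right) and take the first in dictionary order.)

Lex-smallest maximum matching: {(0,9), (5,2), (6,1), (8,4), (10,7), (12,14), (13,22), (19,3)}

|M| = 8 (so the lex-smallest maximum matching has 8 edges)
process left vertices in ascending order; for each, take the smallest-labelled available neighbour that still permits 8 edges overall, or leave it unmatched if none does
lex-smallest matching: {0-9, 5-2, 6-1, 8-4, 10-7, 12-14, 13-22, 19-3}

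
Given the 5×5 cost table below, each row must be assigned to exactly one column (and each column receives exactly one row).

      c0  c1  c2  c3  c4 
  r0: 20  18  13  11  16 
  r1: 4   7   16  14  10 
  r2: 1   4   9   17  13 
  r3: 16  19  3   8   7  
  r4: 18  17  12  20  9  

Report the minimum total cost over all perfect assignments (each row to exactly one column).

Minimum assignment cost: 31

one of 2 optimal assignments: row0→col3 (cost 11), row1→col0 (cost 4), row2→col1 (cost 4), row3→col2 (cost 3), row4→col4 (cost 9)
total = 11 + 4 + 4 + 3 + 9 = 31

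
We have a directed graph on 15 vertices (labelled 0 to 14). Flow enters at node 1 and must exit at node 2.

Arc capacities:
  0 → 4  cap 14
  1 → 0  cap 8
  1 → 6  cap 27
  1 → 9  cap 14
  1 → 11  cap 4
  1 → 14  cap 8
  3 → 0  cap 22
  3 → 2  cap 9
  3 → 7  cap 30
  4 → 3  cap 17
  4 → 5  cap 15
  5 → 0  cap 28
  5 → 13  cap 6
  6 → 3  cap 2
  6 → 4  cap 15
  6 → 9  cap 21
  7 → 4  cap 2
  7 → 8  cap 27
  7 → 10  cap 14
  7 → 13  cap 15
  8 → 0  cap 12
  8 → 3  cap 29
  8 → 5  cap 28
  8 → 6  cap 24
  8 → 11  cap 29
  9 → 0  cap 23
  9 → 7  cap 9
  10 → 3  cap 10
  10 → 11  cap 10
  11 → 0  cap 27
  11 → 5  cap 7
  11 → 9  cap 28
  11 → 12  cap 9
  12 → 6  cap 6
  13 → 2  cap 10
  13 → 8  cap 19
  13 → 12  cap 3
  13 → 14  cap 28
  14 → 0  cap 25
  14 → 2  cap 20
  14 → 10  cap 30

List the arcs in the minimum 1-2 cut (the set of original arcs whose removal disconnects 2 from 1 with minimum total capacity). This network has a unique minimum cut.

Min-cut arcs: {(1,14), (3,2), (5,13), (7,13)} (total capacity 38)

augment #1: 1→14→2 push 8
augment #2: 1→6→3→2 push 2
augment #3: 1→0→4→3→2 push 7
augment #4: 1→9→7→13→2 push 9
augment #5: 1→11→5→13→2 push 1
augment #6: 1→11→5→13→14→2 push 3
augment #7: 1→0→4→5→13→14→2 push 1
augment #8: 1→6→4→5→13→14→2 push 1
augment #9: 1→6→4→3→7→13→14→2 push 6
max flow = 38; residual-reachable set from 1 gives S-side
cut edges (S→T): {(1,14), (3,2), (5,13), (7,13)} total cap 38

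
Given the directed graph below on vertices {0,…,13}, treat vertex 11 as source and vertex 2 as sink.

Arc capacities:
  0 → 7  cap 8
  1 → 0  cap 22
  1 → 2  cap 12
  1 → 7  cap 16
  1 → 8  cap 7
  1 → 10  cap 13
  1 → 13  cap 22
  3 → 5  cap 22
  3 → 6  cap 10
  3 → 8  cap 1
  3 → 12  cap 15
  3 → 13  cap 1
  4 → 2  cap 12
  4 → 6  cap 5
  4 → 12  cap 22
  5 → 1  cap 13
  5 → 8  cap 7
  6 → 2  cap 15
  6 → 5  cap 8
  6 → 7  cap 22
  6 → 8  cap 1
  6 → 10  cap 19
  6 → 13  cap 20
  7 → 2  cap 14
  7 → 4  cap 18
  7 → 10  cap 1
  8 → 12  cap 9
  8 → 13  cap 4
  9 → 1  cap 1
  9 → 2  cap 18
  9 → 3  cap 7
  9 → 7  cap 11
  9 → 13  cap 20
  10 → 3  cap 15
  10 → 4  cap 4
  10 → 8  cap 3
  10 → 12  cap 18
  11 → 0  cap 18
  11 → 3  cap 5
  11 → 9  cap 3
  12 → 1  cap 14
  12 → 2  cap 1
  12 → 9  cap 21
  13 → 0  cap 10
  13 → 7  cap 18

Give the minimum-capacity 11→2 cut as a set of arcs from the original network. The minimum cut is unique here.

augment #1: 11→9→2 push 3
augment #2: 11→0→7→2 push 8
augment #3: 11→3→6→2 push 5
max flow = 16; residual-reachable set from 11 gives S-side
cut edges (S→T): {(0,7), (11,3), (11,9)} total cap 16

Min-cut arcs: {(0,7), (11,3), (11,9)} (total capacity 16)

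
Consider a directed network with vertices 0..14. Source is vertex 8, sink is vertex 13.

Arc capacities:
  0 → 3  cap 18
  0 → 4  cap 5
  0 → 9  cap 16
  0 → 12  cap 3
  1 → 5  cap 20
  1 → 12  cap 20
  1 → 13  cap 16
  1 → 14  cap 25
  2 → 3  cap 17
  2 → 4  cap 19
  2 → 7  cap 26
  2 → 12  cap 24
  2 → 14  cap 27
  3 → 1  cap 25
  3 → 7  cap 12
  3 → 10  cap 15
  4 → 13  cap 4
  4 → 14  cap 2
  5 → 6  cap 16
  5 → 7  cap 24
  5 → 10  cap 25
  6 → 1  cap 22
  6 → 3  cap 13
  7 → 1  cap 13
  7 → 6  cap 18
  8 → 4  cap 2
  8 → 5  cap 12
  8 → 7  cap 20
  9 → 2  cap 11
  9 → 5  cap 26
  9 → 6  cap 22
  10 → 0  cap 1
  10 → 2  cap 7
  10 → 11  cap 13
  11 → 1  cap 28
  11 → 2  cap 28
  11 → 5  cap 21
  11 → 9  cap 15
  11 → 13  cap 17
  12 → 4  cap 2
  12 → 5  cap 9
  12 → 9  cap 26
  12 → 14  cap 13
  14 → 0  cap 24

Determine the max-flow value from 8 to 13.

Maximum flow value: 33

augment #1: 8→4→13 bottleneck 2, total now 2
augment #2: 8→7→1→13 bottleneck 13, total now 15
augment #3: 8→5→6→1→13 bottleneck 3, total now 18
augment #4: 8→5→10→11→13 bottleneck 9, total now 27
augment #5: 8→7→6→1→12→4→13 bottleneck 2, total now 29
augment #6: 8→7→6→3→10→11→13 bottleneck 4, total now 33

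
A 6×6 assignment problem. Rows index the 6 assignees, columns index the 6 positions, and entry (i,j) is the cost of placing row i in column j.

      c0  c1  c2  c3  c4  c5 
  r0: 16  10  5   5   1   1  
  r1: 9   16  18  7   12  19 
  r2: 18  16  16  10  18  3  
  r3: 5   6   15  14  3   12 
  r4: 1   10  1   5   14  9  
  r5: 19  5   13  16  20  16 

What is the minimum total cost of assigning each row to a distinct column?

optimal assignment: row0→col4 (cost 1), row1→col3 (cost 7), row2→col5 (cost 3), row3→col0 (cost 5), row4→col2 (cost 1), row5→col1 (cost 5)
total = 1 + 7 + 3 + 5 + 1 + 5 = 22

Minimum assignment cost: 22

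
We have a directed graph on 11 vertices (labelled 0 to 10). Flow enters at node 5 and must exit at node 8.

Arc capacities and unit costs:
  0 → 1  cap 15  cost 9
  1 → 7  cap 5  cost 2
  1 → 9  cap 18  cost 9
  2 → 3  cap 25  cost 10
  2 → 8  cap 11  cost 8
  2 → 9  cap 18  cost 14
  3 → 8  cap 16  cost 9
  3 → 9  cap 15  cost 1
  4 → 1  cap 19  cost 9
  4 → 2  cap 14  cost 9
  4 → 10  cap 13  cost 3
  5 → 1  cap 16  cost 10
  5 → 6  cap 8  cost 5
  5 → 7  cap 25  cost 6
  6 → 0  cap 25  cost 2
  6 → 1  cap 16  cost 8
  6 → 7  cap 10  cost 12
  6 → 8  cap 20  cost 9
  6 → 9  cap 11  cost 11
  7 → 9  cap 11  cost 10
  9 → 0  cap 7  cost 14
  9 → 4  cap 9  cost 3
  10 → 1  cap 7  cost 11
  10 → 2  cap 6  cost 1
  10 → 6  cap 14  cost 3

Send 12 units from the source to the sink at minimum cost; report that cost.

shortest-cost path #1: 5→6→8 push 8 @ unit cost 14 (adds 112)
shortest-cost path #2: 5→7→9→4→10→2→8 push 4 @ unit cost 31 (adds 124)
total cost = 236

Minimum cost for 12 units: 236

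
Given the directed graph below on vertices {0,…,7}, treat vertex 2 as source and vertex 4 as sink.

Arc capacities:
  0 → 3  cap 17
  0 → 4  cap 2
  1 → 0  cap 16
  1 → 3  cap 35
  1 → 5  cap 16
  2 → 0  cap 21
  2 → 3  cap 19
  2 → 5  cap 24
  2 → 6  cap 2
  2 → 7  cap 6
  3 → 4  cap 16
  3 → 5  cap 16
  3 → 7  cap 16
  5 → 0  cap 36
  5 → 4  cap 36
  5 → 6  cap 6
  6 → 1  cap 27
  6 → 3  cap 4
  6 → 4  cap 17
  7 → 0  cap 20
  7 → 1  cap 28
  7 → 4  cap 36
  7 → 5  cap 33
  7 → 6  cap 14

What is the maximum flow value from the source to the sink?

augment #1: 2→0→4 bottleneck 2, total now 2
augment #2: 2→3→4 bottleneck 16, total now 18
augment #3: 2→5→4 bottleneck 24, total now 42
augment #4: 2→6→4 bottleneck 2, total now 44
augment #5: 2→7→4 bottleneck 6, total now 50
augment #6: 2→3→5→4 bottleneck 3, total now 53
augment #7: 2→0→3→5→4 bottleneck 9, total now 62
augment #8: 2→0→3→7→4 bottleneck 8, total now 70

Maximum flow value: 70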